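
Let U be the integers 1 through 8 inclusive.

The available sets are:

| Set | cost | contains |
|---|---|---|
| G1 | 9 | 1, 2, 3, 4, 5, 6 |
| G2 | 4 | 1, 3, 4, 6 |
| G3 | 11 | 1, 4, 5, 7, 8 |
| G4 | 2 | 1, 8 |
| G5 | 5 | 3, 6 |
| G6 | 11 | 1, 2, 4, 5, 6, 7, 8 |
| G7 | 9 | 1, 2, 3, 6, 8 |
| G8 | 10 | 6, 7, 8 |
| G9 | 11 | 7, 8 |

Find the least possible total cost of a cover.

G2, G6 together cover every item (G2 ∪ G6 = {1, 2, 3, 4, 5, 6, 7, 8}); total cost 4 + 11 = 15.
The greedy pick G2, G4, G6 costs 17; no covering selection beats 15.

15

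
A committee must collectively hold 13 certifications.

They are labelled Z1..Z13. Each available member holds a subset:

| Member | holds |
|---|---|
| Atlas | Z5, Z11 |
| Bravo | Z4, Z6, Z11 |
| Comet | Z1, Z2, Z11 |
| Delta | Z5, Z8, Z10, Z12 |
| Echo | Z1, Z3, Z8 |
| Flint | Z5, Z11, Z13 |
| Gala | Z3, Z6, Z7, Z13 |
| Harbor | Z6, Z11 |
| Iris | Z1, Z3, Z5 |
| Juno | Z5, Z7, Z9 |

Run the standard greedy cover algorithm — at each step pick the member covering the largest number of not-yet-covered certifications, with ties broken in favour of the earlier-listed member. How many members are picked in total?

5

Greedy: pick Delta (covers 4 new) → pick Gala (covers 4 new) → pick Comet (covers 3 new) → pick Bravo (covers 1 new) → pick Juno (covers 1 new). Total picks: 5.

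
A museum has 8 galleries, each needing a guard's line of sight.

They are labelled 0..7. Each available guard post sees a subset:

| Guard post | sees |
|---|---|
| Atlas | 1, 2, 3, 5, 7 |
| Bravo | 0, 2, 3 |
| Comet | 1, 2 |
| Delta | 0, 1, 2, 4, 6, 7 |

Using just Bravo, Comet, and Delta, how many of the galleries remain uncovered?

Union of Bravo, Comet, Delta = {0, 1, 2, 3, 4, 6, 7}.
Not covered: 5 — 1 gallery.

1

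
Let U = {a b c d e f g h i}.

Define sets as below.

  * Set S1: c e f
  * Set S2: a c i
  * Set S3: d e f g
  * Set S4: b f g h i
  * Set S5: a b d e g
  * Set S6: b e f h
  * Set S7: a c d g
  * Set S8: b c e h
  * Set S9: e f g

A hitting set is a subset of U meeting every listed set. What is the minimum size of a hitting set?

Take T = {b, c, e}. Each listed set contains at least one of these, so T is a hitting set of size 3.
No choice of 2 points meets every set, so 3 is the minimum.

3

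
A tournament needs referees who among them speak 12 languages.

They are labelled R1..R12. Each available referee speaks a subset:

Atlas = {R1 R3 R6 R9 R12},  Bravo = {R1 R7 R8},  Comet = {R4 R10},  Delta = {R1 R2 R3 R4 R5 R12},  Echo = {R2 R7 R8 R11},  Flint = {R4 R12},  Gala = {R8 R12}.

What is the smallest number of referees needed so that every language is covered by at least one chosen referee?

4

Take {Atlas, Comet, Delta, Echo}. Their union is {R1, R2, R3, R4, R5, R6, R7, R8, R9, R10, R11, R12}, which is all 12 languages.
No 3 of the 7 referees cover everything (all 35 combinations miss at least one language), so 4 is optimal.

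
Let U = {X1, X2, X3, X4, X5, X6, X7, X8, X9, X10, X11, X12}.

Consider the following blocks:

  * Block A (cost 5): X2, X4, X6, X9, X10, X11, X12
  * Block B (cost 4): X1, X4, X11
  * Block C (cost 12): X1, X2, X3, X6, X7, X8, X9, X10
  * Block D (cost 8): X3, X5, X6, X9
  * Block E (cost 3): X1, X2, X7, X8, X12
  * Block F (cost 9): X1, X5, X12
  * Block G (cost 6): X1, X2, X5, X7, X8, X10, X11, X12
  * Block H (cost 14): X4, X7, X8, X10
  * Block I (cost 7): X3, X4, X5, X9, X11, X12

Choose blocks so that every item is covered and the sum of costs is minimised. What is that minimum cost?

A, E, I together cover every item (A ∪ E ∪ I = {X1, X2, X3, X4, X5, X6, X7, X8, X9, X10, X11, X12}); total cost 5 + 3 + 7 = 15.
No covering selection has total cost below 15.

15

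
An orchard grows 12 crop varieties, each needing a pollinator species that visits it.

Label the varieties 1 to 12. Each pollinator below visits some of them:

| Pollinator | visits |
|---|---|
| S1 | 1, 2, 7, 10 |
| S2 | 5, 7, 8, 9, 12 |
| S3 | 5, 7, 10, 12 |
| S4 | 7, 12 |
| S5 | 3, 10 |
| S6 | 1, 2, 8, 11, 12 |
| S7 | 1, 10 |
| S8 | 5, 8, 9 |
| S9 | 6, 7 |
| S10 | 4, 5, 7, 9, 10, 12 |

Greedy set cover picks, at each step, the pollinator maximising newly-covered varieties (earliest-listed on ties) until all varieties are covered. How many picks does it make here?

4

Greedy: pick S10 (covers 6 new) → pick S6 (covers 4 new) → pick S5 (covers 1 new) → pick S9 (covers 1 new). Total picks: 4.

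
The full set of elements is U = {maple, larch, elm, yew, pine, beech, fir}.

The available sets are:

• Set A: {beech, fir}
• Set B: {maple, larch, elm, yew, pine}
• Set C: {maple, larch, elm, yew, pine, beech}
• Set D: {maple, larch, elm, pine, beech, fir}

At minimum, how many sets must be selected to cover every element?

2

Take {A, B}. Their union is {maple, larch, elm, yew, pine, beech, fir}, which is all 7 elements.
No single set has all 7 elements (the largest, C, has 6), so 2 is optimal.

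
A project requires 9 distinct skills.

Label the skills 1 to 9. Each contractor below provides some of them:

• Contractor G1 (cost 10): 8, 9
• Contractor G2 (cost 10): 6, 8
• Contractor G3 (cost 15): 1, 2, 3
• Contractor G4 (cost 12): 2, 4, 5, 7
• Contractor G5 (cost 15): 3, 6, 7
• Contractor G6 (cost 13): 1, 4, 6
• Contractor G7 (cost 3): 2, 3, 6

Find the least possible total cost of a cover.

G1, G4, G6, G7 together cover every skill (G1 ∪ G4 ∪ G6 ∪ G7 = {1, 2, 3, 4, 5, 6, 7, 8, 9}); total cost 10 + 12 + 13 + 3 = 38.
No covering selection has total cost below 38.

38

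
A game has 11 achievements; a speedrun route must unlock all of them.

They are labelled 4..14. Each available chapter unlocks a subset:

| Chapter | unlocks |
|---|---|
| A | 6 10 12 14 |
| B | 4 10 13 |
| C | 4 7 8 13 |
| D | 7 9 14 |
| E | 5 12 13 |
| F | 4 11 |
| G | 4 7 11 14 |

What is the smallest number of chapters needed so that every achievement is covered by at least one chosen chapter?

Take {A, C, D, E, F}. Their union is {4, 5, 6, 7, 8, 9, 10, 11, 12, 13, 14}, which is all 11 achievements.
No 4 of the 7 chapters cover everything (all 35 combinations miss at least one achievement), so 5 is optimal.

5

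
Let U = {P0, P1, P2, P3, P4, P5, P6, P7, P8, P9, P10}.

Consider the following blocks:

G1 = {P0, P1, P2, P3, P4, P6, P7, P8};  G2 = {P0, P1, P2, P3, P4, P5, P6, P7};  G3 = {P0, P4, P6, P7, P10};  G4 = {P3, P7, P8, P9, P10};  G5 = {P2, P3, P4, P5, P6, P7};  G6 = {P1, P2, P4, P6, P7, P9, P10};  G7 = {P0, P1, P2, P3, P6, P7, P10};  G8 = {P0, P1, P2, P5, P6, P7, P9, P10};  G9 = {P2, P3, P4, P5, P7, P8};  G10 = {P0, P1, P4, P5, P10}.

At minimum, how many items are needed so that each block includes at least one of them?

The 2 items {P3, P10} hit every block.
No single item lies in every block, so at least 2 are needed and 2 is optimal.

2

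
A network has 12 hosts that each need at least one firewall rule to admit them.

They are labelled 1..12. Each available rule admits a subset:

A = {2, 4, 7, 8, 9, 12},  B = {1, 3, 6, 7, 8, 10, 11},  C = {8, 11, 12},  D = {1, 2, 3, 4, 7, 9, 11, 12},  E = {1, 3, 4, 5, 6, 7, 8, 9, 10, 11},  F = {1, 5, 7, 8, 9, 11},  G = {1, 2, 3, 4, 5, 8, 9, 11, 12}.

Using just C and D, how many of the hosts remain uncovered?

3

Union of C, D = {1, 2, 3, 4, 7, 8, 9, 11, 12}.
Not covered: 5, 6, 10 — 3 hosts.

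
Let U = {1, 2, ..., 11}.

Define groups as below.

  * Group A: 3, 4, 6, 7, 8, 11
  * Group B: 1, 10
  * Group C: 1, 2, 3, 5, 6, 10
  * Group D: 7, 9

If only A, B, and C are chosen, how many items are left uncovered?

Union of A, B, C = {1, 2, 3, 4, 5, 6, 7, 8, 10, 11}.
Not covered: 9 — 1 item.

1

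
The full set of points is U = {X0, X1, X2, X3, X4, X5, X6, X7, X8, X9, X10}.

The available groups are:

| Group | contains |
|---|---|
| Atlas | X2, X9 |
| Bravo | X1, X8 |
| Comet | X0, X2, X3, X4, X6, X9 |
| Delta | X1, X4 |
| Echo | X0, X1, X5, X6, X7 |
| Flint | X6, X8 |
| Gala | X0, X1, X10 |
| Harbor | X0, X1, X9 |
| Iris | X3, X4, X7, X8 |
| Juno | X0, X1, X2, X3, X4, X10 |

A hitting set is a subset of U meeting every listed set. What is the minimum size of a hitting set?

3

H = {X1, X8, X9} meets every group (each contains at least one member of H), and |H| = 3.
The groups Atlas, Gala, Iris are pairwise disjoint, so any hitting set needs a separate point for each — at least 3. Hence 3 is optimal.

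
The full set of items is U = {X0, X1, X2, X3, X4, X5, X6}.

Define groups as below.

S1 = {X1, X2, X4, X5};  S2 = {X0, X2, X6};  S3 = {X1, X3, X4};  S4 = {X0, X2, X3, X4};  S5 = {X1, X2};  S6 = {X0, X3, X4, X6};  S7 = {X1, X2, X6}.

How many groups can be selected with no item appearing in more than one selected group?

S2, S3 are pairwise disjoint (S2={X0,X2,X6}; S3={X1,X3,X4}).
Every remaining group overlaps one of these, and no 3 of the listed groups are pairwise disjoint, so 2 is the maximum.

2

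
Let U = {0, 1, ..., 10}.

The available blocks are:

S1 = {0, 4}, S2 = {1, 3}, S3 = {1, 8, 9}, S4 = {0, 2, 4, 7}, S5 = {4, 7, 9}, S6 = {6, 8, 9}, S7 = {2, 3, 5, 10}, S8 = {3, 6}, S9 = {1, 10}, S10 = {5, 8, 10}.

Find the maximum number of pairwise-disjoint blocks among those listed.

S1, S8, S10 are pairwise disjoint (S1={0,4}; S8={3,6}; S10={5,8,10}).
Every remaining block overlaps one of these, and no 4 of the listed blocks are pairwise disjoint, so 3 is the maximum.

3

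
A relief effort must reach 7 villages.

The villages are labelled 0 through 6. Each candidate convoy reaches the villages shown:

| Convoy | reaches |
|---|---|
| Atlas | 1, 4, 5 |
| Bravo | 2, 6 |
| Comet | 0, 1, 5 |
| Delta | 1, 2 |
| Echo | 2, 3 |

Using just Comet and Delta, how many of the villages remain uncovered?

Union of Comet, Delta = {0, 1, 2, 5}.
Not covered: 3, 4, 6 — 3 villages.

3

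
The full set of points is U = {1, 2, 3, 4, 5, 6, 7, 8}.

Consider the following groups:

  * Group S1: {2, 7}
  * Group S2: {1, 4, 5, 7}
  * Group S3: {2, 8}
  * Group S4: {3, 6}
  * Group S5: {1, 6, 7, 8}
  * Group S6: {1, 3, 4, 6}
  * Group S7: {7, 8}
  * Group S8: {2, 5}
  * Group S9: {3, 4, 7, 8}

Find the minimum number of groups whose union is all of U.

S5, S6, and S8 cover everything between them: the union {1, 2, 3, 4, 5, 6, 7, 8} is all of U.
No 2 of the 9 groups cover everything (all 36 combinations miss at least one point), so 3 is optimal.

3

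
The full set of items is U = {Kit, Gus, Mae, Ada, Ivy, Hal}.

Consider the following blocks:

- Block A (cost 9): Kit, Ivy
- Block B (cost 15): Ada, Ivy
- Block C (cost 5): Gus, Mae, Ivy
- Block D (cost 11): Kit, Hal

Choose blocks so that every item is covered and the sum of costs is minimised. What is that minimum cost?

B, C, D together cover every item (B ∪ C ∪ D = {Kit, Gus, Mae, Ada, Ivy, Hal}); total cost 15 + 5 + 11 = 31.
No covering selection has total cost below 31.

31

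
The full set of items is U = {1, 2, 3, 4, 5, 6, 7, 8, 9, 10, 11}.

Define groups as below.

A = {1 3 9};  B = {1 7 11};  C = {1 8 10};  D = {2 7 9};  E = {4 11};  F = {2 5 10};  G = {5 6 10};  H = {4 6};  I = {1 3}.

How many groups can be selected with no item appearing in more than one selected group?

4

D, E, G, I are pairwise disjoint (D={2,7,9}; E={4,11}; G={5,6,10}; I={1,3}).
Every remaining group overlaps one of these, and no 5 of the listed groups are pairwise disjoint, so 4 is the maximum.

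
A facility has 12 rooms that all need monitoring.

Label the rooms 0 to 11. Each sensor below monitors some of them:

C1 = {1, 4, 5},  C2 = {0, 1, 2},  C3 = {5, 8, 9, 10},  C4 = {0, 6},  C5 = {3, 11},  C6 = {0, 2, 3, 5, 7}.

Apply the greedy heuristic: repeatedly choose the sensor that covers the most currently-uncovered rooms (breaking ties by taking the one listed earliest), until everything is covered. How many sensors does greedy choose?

5

Greedy: pick C6 (covers 5 new) → pick C3 (covers 3 new) → pick C1 (covers 2 new) → pick C4 (covers 1 new) → pick C5 (covers 1 new). Total picks: 5.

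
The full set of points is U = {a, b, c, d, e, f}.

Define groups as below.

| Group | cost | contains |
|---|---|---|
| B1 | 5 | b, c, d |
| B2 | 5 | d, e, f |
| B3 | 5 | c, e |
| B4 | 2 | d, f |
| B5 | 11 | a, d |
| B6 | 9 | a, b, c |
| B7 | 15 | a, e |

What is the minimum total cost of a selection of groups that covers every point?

B2, B6 together cover every point (B2 ∪ B6 = {a, b, c, d, e, f}); total cost 5 + 9 = 14.
The greedy pick B4, B1, B2, B6 costs 21; no covering selection beats 14.

14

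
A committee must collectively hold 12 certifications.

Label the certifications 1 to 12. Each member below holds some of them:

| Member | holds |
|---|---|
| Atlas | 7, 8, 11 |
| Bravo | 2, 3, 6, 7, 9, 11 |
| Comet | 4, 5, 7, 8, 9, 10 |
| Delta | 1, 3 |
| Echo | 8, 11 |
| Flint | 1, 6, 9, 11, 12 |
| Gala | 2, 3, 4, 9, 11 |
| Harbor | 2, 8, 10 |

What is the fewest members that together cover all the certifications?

3

Take {Bravo, Comet, Flint}. Their union is {1, 2, 3, 4, 5, 6, 7, 8, 9, 10, 11, 12}, which is all 12 certifications.
Only Comet contains 5, so Comet is forced; the remaining 6 certifications need at least 2 more members (each remaining member adds at most 4) — so at least 3 members are needed, and 3 is optimal.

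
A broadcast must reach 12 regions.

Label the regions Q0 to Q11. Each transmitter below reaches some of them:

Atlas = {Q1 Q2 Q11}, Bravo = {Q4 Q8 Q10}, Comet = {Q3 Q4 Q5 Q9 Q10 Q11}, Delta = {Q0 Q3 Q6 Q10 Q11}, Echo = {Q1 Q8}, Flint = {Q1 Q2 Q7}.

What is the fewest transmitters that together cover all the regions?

Take {Comet, Delta, Echo, Flint}. Their union is {Q0, Q1, Q2, Q3, Q4, Q5, Q6, Q7, Q8, Q9, Q10, Q11}, which is all 12 regions.
Only Delta contains Q0, so Delta is forced; the remaining 7 regions need at least 3 more transmitters (each remaining transmitter adds at most 3) — so at least 4 transmitters are needed, and 4 is optimal.

4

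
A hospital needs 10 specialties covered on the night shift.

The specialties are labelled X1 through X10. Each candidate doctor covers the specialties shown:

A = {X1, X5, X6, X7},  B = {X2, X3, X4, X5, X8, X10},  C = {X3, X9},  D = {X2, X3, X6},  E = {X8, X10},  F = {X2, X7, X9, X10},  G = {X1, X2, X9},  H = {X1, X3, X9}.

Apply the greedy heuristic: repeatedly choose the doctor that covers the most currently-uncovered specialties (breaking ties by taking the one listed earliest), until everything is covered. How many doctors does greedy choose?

Greedy: pick B (covers 6 new) → pick A (covers 3 new) → pick C (covers 1 new). Total picks: 3.

3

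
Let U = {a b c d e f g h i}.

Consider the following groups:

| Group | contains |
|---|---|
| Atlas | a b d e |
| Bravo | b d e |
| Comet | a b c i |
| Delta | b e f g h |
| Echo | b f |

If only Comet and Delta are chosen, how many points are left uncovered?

1

Union of Comet, Delta = {a, b, c, e, f, g, h, i}.
Not covered: d — 1 point.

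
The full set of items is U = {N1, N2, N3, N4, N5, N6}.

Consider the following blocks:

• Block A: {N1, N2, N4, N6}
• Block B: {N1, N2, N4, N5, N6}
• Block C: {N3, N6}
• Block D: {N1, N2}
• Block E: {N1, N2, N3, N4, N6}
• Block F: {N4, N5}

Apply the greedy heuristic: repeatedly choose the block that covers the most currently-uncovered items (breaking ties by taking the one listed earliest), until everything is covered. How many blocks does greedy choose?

Greedy: pick B (covers 5 new) → pick C (covers 1 new). Total picks: 2.

2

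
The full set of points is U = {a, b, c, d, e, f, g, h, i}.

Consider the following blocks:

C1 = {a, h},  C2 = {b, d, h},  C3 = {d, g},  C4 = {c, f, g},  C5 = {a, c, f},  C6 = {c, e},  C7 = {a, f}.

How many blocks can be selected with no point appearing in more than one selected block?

3

C3, C6, C7 are pairwise disjoint (C3={d,g}; C6={c,e}; C7={a,f}).
Every remaining block overlaps one of these, and no 4 of the listed blocks are pairwise disjoint, so 3 is the maximum.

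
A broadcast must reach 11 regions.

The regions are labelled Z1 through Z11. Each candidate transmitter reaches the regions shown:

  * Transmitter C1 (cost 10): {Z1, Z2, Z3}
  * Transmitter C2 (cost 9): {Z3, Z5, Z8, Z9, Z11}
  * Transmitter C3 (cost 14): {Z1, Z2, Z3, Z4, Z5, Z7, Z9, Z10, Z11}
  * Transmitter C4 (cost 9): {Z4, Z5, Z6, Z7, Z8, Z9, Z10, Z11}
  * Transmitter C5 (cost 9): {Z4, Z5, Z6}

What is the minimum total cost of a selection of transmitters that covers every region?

19

C1, C4 together cover every region (C1 ∪ C4 = {Z1, Z2, Z3, Z4, Z5, Z6, Z7, Z8, Z9, Z10, Z11}); total cost 10 + 9 = 19.
No covering selection has total cost below 19.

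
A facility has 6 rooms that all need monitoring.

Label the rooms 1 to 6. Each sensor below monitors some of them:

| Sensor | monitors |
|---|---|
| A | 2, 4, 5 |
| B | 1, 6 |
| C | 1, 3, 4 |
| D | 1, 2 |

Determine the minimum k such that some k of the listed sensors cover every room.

3

A and B and C together: A ∪ B ∪ C = {1, 2, 3, 4, 5, 6} — every room is covered.
Only C contains 3, so C is forced; the remaining 3 rooms need at least 2 more sensors (each remaining sensor adds at most 2) — so at least 3 sensors are needed, and 3 is optimal.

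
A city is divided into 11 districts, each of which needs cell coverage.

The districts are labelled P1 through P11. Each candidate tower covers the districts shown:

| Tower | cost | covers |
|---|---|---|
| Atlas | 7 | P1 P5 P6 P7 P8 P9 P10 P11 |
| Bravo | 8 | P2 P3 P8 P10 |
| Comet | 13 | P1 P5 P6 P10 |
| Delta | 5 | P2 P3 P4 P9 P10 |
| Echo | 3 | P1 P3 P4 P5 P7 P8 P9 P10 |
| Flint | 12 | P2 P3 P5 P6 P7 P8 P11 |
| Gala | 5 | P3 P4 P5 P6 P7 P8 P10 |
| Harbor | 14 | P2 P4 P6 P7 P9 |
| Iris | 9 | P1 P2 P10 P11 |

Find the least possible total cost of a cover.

Atlas, Delta together cover every district (Atlas ∪ Delta = {P1, P2, P3, P4, P5, P6, P7, P8, P9, P10, P11}); total cost 7 + 5 = 12.
The greedy pick Echo, Atlas, Delta costs 15; no covering selection beats 12.

12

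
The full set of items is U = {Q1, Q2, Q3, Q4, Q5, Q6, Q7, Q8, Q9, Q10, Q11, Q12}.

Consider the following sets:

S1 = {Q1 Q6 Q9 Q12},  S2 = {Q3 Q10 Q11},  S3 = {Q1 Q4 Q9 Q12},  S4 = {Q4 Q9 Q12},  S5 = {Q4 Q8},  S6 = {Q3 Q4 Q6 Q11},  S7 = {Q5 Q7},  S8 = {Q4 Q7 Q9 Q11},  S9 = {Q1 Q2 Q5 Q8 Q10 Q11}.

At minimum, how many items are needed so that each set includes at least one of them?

H = {Q4, Q5, Q11, Q12} meets every set (each contains at least one member of H), and |H| = 4.
The sets S1, S2, S5, S7 are pairwise disjoint, so any hitting set needs a separate item for each — at least 4. Hence 4 is optimal.

4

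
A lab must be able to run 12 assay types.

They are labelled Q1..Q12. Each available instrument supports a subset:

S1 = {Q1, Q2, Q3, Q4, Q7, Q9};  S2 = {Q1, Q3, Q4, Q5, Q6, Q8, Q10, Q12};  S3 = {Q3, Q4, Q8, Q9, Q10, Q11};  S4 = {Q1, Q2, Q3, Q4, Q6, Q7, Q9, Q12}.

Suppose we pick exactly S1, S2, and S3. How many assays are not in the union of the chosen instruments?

Union of S1, S2, S3 = {Q1, Q2, Q3, Q4, Q5, Q6, Q7, Q8, Q9, Q10, Q11, Q12} — that's every assay, so 0 are uncovered.

0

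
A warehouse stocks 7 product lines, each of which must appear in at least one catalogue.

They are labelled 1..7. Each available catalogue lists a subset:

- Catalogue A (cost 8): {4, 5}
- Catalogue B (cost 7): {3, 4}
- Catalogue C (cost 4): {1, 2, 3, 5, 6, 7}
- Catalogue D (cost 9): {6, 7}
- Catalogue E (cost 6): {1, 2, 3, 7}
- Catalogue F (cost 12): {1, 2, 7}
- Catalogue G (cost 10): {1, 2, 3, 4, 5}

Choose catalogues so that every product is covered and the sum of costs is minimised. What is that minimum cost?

11

B, C together cover every product (B ∪ C = {1, 2, 3, 4, 5, 6, 7}); total cost 7 + 4 = 11.
No covering selection has total cost below 11.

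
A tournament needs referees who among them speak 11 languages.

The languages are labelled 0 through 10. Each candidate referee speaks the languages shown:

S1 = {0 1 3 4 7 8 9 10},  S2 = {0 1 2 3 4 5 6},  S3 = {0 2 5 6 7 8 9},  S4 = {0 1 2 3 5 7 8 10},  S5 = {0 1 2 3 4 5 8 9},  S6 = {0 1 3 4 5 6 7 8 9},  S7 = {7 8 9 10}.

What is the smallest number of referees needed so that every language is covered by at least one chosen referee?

Take {S2, S7}. Their union is {0, 1, 2, 3, 4, 5, 6, 7, 8, 9, 10}, which is all 11 languages.
No single referee has all 11 languages (the largest, S6, has 9), so 2 is optimal.

2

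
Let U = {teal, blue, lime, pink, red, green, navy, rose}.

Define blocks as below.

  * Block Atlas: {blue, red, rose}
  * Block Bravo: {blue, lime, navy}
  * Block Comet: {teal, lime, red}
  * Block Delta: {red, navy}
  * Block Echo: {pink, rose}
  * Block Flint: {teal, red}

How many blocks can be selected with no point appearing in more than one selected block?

Bravo, Echo, Flint are pairwise disjoint (Bravo={blue,lime,navy}; Echo={pink,rose}; Flint={teal,red}).
Every remaining block overlaps one of these, and no 4 of the listed blocks are pairwise disjoint, so 3 is the maximum.

3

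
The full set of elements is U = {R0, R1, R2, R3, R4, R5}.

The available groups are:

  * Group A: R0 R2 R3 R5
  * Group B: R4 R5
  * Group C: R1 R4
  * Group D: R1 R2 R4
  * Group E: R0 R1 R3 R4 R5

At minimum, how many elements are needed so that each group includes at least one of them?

2

Take H = {R0, R4}. Each listed group contains at least one of these, so H is a hitting set of size 2.
The groups A, C are pairwise disjoint, so any hitting set needs a separate element for each — at least 2. Hence 2 is optimal.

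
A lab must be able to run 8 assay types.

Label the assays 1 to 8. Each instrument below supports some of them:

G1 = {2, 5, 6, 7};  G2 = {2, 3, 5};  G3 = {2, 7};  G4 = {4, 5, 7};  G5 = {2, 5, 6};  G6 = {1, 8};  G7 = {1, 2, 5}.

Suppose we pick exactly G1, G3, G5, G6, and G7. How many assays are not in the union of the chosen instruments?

Union of G1, G3, G5, G6, G7 = {1, 2, 5, 6, 7, 8}.
Not covered: 3, 4 — 2 assays.

2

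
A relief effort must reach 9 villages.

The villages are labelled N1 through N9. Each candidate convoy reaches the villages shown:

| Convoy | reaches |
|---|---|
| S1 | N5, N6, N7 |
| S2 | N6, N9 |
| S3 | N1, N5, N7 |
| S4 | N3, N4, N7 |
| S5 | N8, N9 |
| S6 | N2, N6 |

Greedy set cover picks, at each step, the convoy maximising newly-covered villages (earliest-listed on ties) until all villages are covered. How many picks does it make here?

Greedy: pick S1 (covers 3 new) → pick S4 (covers 2 new) → pick S5 (covers 2 new) → pick S3 (covers 1 new) → pick S6 (covers 1 new). Total picks: 5.
(The true minimum cover uses only 4 convoys, so greedy is not optimal here.)

5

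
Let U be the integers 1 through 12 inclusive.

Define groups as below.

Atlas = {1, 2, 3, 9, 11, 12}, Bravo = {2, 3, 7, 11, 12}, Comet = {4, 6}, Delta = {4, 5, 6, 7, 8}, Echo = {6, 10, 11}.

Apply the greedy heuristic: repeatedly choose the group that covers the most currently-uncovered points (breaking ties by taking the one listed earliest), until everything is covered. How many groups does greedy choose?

Greedy: pick Atlas (covers 6 new) → pick Delta (covers 5 new) → pick Echo (covers 1 new). Total picks: 3.

3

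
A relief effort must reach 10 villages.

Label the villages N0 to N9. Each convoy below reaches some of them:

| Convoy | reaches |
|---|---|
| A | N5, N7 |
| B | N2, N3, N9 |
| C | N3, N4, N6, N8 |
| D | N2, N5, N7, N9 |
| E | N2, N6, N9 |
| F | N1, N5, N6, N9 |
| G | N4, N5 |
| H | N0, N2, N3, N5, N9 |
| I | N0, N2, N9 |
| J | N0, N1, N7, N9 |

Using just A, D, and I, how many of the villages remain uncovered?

Union of A, D, I = {N0, N2, N5, N7, N9}.
Not covered: N1, N3, N4, N6, N8 — 5 villages.

5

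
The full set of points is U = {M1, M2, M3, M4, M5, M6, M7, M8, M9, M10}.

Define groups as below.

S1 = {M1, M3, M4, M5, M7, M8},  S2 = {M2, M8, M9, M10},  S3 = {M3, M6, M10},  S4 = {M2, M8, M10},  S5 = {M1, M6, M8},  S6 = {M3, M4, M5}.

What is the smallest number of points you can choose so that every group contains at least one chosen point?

H = {M3, M8} meets every group (each contains at least one member of H), and |H| = 2.
The groups S5, S6 are pairwise disjoint, so any hitting set needs a separate point for each — at least 2. Hence 2 is optimal.

2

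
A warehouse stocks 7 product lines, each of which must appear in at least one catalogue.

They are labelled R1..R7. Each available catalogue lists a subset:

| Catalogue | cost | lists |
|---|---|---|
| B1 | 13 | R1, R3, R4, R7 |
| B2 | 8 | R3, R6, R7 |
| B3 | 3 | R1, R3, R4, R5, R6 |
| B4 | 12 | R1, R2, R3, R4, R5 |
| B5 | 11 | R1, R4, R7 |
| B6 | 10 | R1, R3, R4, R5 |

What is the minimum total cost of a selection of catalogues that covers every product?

B2, B4 together cover every product (B2 ∪ B4 = {R1, R2, R3, R4, R5, R6, R7}); total cost 8 + 12 = 20.
The greedy pick B3, B2, B4 costs 23; no covering selection beats 20.

20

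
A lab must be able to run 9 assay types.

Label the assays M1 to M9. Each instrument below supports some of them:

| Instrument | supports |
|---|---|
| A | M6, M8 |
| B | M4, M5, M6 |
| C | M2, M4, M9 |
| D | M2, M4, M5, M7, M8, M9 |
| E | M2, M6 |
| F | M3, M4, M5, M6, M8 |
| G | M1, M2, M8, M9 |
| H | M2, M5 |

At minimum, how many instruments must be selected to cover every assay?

3

D and F and G together: D ∪ F ∪ G = {M1, M2, M3, M4, M5, M6, M7, M8, M9} — every assay is covered.
Only G contains M1, so G is forced; the remaining 5 assays need at least 2 more instruments (each remaining instrument adds at most 4) — so at least 3 instruments are needed, and 3 is optimal.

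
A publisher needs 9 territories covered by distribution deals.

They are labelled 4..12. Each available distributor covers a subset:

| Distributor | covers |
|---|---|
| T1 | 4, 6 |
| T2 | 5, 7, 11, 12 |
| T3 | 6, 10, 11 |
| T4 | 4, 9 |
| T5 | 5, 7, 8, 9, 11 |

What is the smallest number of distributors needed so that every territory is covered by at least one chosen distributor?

4

T2 and T3 and T4 and T5 together: T2 ∪ T3 ∪ T4 ∪ T5 = {4, 5, 6, 7, 8, 9, 10, 11, 12} — every territory is covered.
Only T2 contains 12, so T2 is forced; the remaining 5 territories need at least 3 more distributors (each remaining distributor adds at most 2) — so at least 4 distributors are needed, and 4 is optimal.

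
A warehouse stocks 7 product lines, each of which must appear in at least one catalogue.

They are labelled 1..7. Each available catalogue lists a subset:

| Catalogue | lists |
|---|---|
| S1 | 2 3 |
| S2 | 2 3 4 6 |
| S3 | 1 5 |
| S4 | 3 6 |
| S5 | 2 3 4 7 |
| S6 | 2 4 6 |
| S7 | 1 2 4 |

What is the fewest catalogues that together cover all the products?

3

S2 and S3 and S5 together: S2 ∪ S3 ∪ S5 = {1, 2, 3, 4, 5, 6, 7} — every product is covered.
Only S3 contains 5, so S3 is forced; the remaining 5 products need at least 2 more catalogues (each remaining catalogue adds at most 4) — so at least 3 catalogues are needed, and 3 is optimal.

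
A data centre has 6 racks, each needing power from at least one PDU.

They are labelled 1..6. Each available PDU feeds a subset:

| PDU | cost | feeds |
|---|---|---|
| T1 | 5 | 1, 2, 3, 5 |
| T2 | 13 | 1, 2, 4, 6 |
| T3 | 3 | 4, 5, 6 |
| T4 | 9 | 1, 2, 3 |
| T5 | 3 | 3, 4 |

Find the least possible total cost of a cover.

8

T1, T3 together cover every rack (T1 ∪ T3 = {1, 2, 3, 4, 5, 6}); total cost 5 + 3 = 8.
No covering selection has total cost below 8.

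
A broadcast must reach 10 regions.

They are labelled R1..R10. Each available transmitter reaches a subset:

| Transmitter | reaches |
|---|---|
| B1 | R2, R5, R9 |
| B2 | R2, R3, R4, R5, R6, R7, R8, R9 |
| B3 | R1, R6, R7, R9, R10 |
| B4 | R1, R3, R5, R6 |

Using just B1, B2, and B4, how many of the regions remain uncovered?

Union of B1, B2, B4 = {R1, R2, R3, R4, R5, R6, R7, R8, R9}.
Not covered: R10 — 1 region.

1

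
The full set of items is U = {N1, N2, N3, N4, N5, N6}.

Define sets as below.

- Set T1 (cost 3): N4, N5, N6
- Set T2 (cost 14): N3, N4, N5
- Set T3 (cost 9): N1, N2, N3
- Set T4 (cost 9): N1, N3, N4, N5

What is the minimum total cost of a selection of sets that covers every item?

12

T1, T3 together cover every item (T1 ∪ T3 = {N1, N2, N3, N4, N5, N6}); total cost 3 + 9 = 12.
No covering selection has total cost below 12.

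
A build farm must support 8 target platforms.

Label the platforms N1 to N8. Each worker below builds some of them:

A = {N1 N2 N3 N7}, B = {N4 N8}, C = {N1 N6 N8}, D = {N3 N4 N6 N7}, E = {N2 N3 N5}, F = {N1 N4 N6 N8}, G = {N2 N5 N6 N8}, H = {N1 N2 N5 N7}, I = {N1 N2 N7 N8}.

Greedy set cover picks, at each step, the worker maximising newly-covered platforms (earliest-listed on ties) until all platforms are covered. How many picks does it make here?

3

Greedy: pick A (covers 4 new) → pick F (covers 3 new) → pick E (covers 1 new). Total picks: 3.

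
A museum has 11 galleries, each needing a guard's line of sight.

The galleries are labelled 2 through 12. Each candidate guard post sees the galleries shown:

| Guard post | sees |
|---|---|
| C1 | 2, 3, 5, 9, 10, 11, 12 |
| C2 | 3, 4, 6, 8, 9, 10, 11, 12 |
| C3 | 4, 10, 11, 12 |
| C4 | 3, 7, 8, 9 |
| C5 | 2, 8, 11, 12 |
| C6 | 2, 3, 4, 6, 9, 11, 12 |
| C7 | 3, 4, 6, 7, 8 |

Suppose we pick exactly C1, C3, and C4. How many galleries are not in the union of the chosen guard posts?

1

Union of C1, C3, C4 = {2, 3, 4, 5, 7, 8, 9, 10, 11, 12}.
Not covered: 6 — 1 gallery.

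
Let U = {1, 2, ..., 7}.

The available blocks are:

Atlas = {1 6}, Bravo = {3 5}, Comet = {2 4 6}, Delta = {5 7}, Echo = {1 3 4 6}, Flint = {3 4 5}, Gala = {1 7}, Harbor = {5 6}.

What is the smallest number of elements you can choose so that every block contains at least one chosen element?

The 3 elements {1, 4, 5} hit every block.
The blocks Bravo, Comet, Gala are pairwise disjoint, so any hitting set needs a separate element for each — at least 3. Hence 3 is optimal.

3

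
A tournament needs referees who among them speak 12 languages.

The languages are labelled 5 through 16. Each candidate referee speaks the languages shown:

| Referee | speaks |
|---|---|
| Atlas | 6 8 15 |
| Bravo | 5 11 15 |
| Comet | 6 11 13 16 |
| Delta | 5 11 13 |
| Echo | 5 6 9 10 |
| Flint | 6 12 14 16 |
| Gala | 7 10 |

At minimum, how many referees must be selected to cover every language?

5

Take {Atlas, Delta, Echo, Flint, Gala}. Their union is {5, 6, 7, 8, 9, 10, 11, 12, 13, 14, 15, 16}, which is all 12 languages.
No 4 of the 7 referees cover everything (all 35 combinations miss at least one language), so 5 is optimal.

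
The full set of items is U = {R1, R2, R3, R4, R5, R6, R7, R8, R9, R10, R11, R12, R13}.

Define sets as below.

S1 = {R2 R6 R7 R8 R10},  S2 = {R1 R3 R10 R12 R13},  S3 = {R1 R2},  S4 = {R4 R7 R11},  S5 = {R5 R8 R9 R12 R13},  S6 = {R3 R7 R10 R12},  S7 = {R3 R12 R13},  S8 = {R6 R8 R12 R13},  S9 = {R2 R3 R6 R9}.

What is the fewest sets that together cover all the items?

4

Take {S2, S4, S5, S9}. Their union is {R1, R2, R3, R4, R5, R6, R7, R8, R9, R10, R11, R12, R13}, which is all 13 items.
No 3 of the 9 sets cover everything (all 84 combinations miss at least one item), so 4 is optimal.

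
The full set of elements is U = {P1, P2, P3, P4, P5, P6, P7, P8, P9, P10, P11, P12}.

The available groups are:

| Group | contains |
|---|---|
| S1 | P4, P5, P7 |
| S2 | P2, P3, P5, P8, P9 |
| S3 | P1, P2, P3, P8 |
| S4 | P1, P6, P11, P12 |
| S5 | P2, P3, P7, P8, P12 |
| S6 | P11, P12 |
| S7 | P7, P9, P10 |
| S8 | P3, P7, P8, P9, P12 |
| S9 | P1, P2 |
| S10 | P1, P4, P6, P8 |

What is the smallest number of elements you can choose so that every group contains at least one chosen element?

4

H = {P2, P4, P9, P12} meets every group (each contains at least one member of H), and |H| = 4.
No choice of 3 elements meets every group, so 4 is the minimum.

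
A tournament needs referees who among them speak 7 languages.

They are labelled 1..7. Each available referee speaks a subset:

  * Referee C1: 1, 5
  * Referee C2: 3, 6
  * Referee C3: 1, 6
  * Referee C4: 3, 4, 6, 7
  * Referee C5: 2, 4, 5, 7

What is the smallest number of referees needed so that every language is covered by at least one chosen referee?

C1 and C4 and C5 together: C1 ∪ C4 ∪ C5 = {1, 2, 3, 4, 5, 6, 7} — every language is covered.
Only C5 contains 2, so C5 is forced; the remaining 3 languages need at least 2 more referees (each remaining referee adds at most 2) — so at least 3 referees are needed, and 3 is optimal.

3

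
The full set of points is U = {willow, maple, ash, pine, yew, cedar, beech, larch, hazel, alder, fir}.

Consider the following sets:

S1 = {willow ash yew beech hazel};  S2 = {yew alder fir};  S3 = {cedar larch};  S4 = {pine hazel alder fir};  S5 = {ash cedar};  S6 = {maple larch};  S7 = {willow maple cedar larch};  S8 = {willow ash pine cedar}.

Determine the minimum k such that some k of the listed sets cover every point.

S1 and S4 and S7 together: S1 ∪ S4 ∪ S7 = {willow, maple, ash, pine, yew, cedar, beech, larch, hazel, alder, fir} — every point is covered.
Each set has at most 5 points, and 2·5 = 10 < 11 — so at least 3 sets are needed, and 3 is optimal.

3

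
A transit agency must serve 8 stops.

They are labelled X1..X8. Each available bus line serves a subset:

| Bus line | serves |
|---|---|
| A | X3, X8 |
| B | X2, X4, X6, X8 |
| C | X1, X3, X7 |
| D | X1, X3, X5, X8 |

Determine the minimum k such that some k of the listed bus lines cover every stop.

3

Take {B, C, D}. Their union is {X1, X2, X3, X4, X5, X6, X7, X8}, which is all 8 stops.
Only B contains X2, so B is forced; the remaining 4 stops need at least 2 more bus lines (each remaining bus line adds at most 3) — so at least 3 bus lines are needed, and 3 is optimal.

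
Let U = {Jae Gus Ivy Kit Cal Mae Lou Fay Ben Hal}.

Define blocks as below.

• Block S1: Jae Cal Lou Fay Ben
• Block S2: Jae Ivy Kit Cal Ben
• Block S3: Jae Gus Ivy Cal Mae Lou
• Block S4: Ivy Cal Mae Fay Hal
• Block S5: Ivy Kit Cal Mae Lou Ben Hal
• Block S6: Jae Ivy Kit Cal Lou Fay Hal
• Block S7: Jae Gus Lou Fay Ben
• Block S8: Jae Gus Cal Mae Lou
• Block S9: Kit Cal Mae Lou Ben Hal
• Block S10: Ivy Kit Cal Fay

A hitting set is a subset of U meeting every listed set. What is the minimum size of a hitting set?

2

Take H = {Jae, Cal}. Each listed block contains at least one of these, so H is a hitting set of size 2.
No single item lies in every block, so at least 2 are needed and 2 is optimal.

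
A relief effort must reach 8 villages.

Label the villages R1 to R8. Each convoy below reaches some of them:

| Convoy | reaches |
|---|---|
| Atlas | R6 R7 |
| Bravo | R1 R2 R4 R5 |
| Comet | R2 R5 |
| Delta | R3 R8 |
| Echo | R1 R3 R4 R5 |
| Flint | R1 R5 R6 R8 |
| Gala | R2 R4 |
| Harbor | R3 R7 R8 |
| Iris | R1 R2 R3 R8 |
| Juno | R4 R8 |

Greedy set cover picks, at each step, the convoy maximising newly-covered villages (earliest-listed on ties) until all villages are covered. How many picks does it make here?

3

Greedy: pick Bravo (covers 4 new) → pick Harbor (covers 3 new) → pick Atlas (covers 1 new). Total picks: 3.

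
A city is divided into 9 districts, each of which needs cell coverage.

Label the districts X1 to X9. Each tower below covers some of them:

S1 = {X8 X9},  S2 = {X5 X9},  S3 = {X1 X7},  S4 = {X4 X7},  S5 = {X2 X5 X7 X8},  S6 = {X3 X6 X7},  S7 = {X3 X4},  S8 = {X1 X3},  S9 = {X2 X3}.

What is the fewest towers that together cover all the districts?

S2 and S3 and S4 and S5 and S6 together: S2 ∪ S3 ∪ S4 ∪ S5 ∪ S6 = {X1, X2, X3, X4, X5, X6, X7, X8, X9} — every district is covered.
No 4 of the 9 towers cover everything (all 126 combinations miss at least one district), so 5 is optimal.

5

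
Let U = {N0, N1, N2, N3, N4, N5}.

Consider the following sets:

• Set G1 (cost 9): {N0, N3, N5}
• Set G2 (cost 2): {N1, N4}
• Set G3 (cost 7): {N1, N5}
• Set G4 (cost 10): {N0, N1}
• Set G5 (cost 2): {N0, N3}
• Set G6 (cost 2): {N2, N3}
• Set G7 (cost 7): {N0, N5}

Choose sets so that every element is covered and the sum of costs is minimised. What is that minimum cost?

11

G2, G6, G7 together cover every element (G2 ∪ G6 ∪ G7 = {N0, N1, N2, N3, N4, N5}); total cost 2 + 2 + 7 = 11.
The greedy pick G2, G5, G6, G3 costs 13; no covering selection beats 11.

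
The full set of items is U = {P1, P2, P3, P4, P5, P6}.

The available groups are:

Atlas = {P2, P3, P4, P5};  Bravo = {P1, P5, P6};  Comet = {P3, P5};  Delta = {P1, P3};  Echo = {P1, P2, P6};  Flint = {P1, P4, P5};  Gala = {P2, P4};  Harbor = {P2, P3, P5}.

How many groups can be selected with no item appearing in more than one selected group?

Comet, Gala are pairwise disjoint (Comet={P3,P5}; Gala={P2,P4}).
Every remaining group overlaps one of these, and no 3 of the listed groups are pairwise disjoint, so 2 is the maximum.

2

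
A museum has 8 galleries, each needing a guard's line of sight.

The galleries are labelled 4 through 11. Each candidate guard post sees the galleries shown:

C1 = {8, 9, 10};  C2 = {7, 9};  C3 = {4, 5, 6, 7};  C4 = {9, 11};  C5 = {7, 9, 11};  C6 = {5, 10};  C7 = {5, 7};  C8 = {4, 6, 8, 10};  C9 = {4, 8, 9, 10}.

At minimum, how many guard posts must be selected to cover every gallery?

3

C4 and C7 and C8 together: C4 ∪ C7 ∪ C8 = {4, 5, 6, 7, 8, 9, 10, 11} — every gallery is covered.
No 2 of the 9 guard posts cover everything (all 36 combinations miss at least one gallery), so 3 is optimal.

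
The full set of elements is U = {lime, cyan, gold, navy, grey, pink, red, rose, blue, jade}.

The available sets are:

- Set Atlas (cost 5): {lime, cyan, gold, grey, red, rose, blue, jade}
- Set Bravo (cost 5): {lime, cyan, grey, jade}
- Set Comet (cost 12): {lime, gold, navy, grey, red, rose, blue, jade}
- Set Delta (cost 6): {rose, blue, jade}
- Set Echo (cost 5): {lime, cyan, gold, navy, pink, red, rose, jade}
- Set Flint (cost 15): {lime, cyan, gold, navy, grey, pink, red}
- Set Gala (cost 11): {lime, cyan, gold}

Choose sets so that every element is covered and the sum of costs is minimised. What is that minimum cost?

10

Atlas, Echo together cover every element (Atlas ∪ Echo = {lime, cyan, gold, navy, grey, pink, red, rose, blue, jade}); total cost 5 + 5 = 10.
No covering selection has total cost below 10.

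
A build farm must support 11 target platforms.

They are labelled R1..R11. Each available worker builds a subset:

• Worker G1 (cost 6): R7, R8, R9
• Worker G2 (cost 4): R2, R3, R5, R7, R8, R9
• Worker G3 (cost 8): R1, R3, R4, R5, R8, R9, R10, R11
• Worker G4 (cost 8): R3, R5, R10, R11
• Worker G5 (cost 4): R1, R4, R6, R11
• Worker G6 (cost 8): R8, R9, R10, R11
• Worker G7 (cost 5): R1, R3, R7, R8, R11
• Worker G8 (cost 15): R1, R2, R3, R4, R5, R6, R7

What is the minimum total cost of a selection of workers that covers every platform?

16

G2, G4, G5 together cover every platform (G2 ∪ G4 ∪ G5 = {R1, R2, R3, R4, R5, R6, R7, R8, R9, R10, R11}); total cost 4 + 8 + 4 = 16.
No covering selection has total cost below 16.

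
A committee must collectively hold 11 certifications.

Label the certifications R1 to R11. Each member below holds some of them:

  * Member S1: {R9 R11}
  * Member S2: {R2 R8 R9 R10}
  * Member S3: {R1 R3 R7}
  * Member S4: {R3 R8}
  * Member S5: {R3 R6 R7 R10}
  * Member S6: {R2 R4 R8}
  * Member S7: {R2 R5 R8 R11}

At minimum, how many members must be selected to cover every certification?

S2 and S3 and S5 and S6 and S7 together: S2 ∪ S3 ∪ S5 ∪ S6 ∪ S7 = {R1, R2, R3, R4, R5, R6, R7, R8, R9, R10, R11} — every certification is covered.
No 4 of the 7 members cover everything (all 35 combinations miss at least one certification), so 5 is optimal.

5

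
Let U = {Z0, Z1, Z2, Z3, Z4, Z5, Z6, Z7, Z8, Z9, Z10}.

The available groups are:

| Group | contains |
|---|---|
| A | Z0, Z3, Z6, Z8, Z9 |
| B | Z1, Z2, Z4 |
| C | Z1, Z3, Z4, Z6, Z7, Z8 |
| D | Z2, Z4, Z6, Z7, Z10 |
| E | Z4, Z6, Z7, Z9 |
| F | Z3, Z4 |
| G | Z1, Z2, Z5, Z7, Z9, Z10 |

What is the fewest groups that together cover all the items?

3

A, E, and G cover everything between them: the union {Z0, Z1, Z2, Z3, Z4, Z5, Z6, Z7, Z8, Z9, Z10} is all of U.
Only A contains Z0, so A is forced; the remaining 6 items need at least 2 more groups (each remaining group adds at most 5) — so at least 3 groups are needed, and 3 is optimal.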